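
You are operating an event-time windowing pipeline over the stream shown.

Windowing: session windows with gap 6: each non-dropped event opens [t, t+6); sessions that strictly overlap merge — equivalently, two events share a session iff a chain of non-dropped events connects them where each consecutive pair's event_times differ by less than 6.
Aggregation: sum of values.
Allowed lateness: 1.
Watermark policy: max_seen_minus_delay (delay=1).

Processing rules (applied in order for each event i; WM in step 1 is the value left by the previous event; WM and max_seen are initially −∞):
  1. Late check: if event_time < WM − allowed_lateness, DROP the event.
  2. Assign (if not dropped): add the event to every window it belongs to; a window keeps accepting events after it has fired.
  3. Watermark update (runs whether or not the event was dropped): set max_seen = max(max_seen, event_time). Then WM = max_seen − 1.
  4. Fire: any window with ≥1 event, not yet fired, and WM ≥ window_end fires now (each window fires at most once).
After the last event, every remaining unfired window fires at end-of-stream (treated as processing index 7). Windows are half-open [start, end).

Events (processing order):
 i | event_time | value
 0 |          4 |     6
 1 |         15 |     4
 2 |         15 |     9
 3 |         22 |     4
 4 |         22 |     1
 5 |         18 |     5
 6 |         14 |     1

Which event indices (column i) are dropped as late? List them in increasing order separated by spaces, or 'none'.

5 6

i=0 t=4 v=6: → [4,10); WM=3
i=1 t=15 v=4: → [15,21); WM=14
i=2 t=15 v=9: → [15,21); WM=14
i=3 t=22 v=4: → [22,28); WM=21
i=4 t=22 v=1: → [22,28); WM=21
i=5 t=18 v=5: DROP (t<21-1); WM=21
i=6 t=14 v=1: DROP (t<21-1); WM=21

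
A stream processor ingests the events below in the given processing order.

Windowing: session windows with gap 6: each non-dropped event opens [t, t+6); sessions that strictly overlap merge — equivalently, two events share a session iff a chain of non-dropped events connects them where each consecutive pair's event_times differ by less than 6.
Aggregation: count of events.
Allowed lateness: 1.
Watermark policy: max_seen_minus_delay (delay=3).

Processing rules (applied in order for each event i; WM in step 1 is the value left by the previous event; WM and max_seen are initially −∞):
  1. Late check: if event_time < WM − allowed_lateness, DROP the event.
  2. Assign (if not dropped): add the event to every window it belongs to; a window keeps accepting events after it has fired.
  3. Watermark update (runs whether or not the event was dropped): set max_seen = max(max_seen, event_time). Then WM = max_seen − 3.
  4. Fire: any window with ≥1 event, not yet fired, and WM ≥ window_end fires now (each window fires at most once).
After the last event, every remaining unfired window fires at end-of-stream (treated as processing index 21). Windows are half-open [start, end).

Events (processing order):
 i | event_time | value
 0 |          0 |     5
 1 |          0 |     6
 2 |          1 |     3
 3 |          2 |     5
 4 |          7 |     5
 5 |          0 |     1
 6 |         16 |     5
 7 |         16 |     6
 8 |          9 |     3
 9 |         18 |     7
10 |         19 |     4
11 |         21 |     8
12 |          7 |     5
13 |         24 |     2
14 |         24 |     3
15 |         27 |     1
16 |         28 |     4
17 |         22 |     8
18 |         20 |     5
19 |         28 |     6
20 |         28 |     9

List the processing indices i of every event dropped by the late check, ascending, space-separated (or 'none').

5 8 12 17 18

i=0 t=0 v=5: → [0,6); WM=-3
i=1 t=0 v=6: → [0,6); WM=-3
i=2 t=1 v=3: → [0,7); WM=-2
i=3 t=2 v=5: → [0,8); WM=-1
i=4 t=7 v=5: → [0,13); WM=4
i=5 t=0 v=1: DROP (t<4-1); WM=4
i=6 t=16 v=5: → [16,22); WM=13
i=7 t=16 v=6: → [16,22); WM=13
i=8 t=9 v=3: DROP (t<13-1); WM=13
i=9 t=18 v=7: → [16,24); WM=15
i=10 t=19 v=4: → [16,25); WM=16
i=11 t=21 v=8: → [16,27); WM=18
i=12 t=7 v=5: DROP (t<18-1); WM=18
i=13 t=24 v=2: → [16,30); WM=21
i=14 t=24 v=3: → [16,30); WM=21
i=15 t=27 v=1: → [16,33); WM=24
i=16 t=28 v=4: → [16,34); WM=25
i=17 t=22 v=8: DROP (t<25-1); WM=25
i=18 t=20 v=5: DROP (t<25-1); WM=25
i=19 t=28 v=6: → [16,34); WM=25
i=20 t=28 v=9: → [16,34); WM=25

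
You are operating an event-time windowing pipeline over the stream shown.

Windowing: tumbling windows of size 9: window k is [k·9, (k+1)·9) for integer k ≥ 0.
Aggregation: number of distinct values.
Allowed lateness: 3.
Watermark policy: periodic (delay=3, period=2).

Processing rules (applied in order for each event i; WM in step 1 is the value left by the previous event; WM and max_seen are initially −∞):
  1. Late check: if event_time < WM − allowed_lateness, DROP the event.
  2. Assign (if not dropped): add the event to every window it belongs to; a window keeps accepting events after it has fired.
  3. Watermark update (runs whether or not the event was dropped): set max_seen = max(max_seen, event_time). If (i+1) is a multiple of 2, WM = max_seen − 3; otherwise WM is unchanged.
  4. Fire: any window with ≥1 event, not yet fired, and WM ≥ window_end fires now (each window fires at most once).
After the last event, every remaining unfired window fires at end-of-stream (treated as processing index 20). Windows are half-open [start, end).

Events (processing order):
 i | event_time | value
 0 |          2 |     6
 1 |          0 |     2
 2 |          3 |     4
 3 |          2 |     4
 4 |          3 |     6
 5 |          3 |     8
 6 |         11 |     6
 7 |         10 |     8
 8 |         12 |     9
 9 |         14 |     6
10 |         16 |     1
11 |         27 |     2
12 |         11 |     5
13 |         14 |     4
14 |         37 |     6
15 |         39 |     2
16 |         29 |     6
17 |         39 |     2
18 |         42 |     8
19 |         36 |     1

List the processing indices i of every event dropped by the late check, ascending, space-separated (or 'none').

i=0 t=2 v=6: → [0,9); WM=−∞
i=1 t=0 v=2: → [0,9); WM=-1
i=2 t=3 v=4: → [0,9); WM=-1
i=3 t=2 v=4: → [0,9); WM=0
i=4 t=3 v=6: → [0,9); WM=0
i=5 t=3 v=8: → [0,9); WM=0
i=6 t=11 v=6: → [9,18); WM=0
i=7 t=10 v=8: → [9,18); WM=8
i=8 t=12 v=9: → [9,18); WM=8
i=9 t=14 v=6: → [9,18); WM=11; [0,9) fires=4
i=10 t=16 v=1: → [9,18); WM=11
i=11 t=27 v=2: → [27,36); WM=24; [9,18) fires=4
i=12 t=11 v=5: DROP (t<24-3); WM=24
i=13 t=14 v=4: DROP (t<24-3); WM=24
i=14 t=37 v=6: → [36,45); WM=24
i=15 t=39 v=2: → [36,45); WM=36; [27,36) fires=1
i=16 t=29 v=6: DROP (t<36-3); WM=36
i=17 t=39 v=2: → [36,45); WM=36
i=18 t=42 v=8: → [36,45); WM=36
i=19 t=36 v=1: → [36,45); WM=39

12 13 16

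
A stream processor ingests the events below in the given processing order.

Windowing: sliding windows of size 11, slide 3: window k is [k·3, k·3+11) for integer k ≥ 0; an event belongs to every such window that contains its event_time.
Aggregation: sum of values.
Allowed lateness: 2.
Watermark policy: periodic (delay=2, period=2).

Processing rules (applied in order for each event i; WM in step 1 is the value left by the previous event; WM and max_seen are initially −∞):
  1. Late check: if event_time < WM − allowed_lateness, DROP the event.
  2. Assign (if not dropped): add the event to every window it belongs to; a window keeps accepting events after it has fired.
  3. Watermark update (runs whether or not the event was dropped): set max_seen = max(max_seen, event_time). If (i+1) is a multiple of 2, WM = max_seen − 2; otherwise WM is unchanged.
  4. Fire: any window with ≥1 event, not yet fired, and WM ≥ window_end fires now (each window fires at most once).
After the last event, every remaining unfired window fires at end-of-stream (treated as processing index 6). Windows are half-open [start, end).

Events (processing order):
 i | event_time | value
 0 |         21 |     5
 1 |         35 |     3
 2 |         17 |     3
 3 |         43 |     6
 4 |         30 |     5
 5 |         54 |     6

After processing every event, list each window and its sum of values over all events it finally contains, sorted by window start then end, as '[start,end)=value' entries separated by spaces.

[12,23)=5 [15,26)=5 [18,29)=5 [21,32)=5 [27,38)=3 [30,41)=3 [33,44)=9 [36,47)=6 [39,50)=6 [42,53)=6 [45,56)=6 [48,59)=6 [51,62)=6 [54,65)=6

i=0 t=21 v=5: → [21,32),[18,29),[15,26),[12,23); WM=−∞
i=1 t=35 v=3: → [33,44),[30,41),[27,38); WM=33; [12,23) fires=5 [15,26) fires=5 [18,29) fires=5 [21,32) fires=5
i=2 t=17 v=3: DROP (t<33-2); WM=33
i=3 t=43 v=6: → [42,53),[39,50),[36,47),[33,44); WM=41; [27,38) fires=3 [30,41) fires=3
i=4 t=30 v=5: DROP (t<41-2); WM=41
i=5 t=54 v=6: → [54,65),[51,62),[48,59),[45,56); WM=52; [33,44) fires=9 [36,47) fires=6 [39,50) fires=6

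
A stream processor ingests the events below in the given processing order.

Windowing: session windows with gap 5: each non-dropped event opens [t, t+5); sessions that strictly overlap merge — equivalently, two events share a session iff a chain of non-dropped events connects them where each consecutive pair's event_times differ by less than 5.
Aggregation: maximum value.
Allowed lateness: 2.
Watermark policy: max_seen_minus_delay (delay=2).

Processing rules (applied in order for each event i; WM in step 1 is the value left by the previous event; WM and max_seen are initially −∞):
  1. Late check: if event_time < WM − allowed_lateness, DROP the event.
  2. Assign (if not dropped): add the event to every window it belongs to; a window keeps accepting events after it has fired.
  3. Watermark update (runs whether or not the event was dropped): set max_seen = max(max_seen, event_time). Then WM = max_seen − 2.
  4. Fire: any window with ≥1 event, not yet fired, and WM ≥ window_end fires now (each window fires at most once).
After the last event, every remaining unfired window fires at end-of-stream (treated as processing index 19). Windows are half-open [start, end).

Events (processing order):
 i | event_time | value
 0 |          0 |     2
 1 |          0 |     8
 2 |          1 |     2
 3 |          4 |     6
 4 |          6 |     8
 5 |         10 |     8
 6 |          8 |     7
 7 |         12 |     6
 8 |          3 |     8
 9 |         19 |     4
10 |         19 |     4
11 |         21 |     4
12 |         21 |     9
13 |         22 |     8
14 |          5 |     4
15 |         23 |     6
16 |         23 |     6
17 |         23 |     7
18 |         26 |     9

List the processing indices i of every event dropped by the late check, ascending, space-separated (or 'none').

8 14

i=0 t=0 v=2: → [0,5); WM=-2
i=1 t=0 v=8: → [0,5); WM=-2
i=2 t=1 v=2: → [0,6); WM=-1
i=3 t=4 v=6: → [0,9); WM=2
i=4 t=6 v=8: → [0,11); WM=4
i=5 t=10 v=8: → [0,15); WM=8
i=6 t=8 v=7: → [0,15); WM=8
i=7 t=12 v=6: → [0,17); WM=10
i=8 t=3 v=8: DROP (t<10-2); WM=10
i=9 t=19 v=4: → [19,24); WM=17
i=10 t=19 v=4: → [19,24); WM=17
i=11 t=21 v=4: → [19,26); WM=19
i=12 t=21 v=9: → [19,26); WM=19
i=13 t=22 v=8: → [19,27); WM=20
i=14 t=5 v=4: DROP (t<20-2); WM=20
i=15 t=23 v=6: → [19,28); WM=21
i=16 t=23 v=6: → [19,28); WM=21
i=17 t=23 v=7: → [19,28); WM=21
i=18 t=26 v=9: → [19,31); WM=24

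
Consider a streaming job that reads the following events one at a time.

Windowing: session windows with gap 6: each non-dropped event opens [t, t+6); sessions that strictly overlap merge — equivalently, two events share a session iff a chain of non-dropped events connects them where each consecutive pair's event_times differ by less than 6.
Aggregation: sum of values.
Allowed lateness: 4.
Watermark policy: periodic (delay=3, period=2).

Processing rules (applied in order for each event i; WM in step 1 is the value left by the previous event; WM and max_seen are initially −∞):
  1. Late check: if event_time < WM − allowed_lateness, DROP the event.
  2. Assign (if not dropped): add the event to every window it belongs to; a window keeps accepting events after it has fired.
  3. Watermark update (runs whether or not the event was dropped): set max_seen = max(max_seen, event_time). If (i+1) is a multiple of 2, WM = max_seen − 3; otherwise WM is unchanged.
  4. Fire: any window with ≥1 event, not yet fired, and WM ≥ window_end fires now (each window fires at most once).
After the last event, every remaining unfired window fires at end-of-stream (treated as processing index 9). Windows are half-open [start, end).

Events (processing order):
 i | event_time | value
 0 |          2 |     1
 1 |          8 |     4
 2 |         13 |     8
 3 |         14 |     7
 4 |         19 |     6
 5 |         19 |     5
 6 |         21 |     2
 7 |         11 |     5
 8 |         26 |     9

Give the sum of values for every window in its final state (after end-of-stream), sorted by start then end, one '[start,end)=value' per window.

[2,8)=1 [8,32)=41

i=0 t=2 v=1: → [2,8); WM=−∞
i=1 t=8 v=4: → [8,14); WM=5
i=2 t=13 v=8: → [8,19); WM=5
i=3 t=14 v=7: → [8,20); WM=11
i=4 t=19 v=6: → [8,25); WM=11
i=5 t=19 v=5: → [8,25); WM=16
i=6 t=21 v=2: → [8,27); WM=16
i=7 t=11 v=5: DROP (t<16-4); WM=18
i=8 t=26 v=9: → [8,32); WM=18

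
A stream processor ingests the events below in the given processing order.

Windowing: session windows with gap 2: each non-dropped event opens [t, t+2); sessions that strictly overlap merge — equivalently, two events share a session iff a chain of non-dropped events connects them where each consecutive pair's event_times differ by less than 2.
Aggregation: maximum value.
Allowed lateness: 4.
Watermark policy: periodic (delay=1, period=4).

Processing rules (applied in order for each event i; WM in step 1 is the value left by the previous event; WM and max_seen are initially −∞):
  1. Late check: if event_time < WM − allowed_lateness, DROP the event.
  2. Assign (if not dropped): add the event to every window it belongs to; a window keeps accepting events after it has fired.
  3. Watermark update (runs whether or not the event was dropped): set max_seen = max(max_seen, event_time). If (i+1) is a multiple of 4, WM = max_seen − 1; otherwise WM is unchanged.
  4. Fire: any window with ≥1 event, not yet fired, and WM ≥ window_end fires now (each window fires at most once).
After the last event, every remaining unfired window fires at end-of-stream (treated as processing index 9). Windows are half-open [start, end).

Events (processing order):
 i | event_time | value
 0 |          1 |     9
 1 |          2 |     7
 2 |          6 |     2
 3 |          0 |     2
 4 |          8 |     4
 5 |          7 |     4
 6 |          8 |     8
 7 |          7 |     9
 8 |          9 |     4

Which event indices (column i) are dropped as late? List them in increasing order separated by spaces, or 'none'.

i=0 t=1 v=9: → [1,3); WM=−∞
i=1 t=2 v=7: → [1,4); WM=−∞
i=2 t=6 v=2: → [6,8); WM=−∞
i=3 t=0 v=2: → [0,4); WM=5
i=4 t=8 v=4: → [8,10); WM=5
i=5 t=7 v=4: → [6,10); WM=5
i=6 t=8 v=8: → [6,10); WM=5
i=7 t=7 v=9: → [6,10); WM=7
i=8 t=9 v=4: → [6,11); WM=7

none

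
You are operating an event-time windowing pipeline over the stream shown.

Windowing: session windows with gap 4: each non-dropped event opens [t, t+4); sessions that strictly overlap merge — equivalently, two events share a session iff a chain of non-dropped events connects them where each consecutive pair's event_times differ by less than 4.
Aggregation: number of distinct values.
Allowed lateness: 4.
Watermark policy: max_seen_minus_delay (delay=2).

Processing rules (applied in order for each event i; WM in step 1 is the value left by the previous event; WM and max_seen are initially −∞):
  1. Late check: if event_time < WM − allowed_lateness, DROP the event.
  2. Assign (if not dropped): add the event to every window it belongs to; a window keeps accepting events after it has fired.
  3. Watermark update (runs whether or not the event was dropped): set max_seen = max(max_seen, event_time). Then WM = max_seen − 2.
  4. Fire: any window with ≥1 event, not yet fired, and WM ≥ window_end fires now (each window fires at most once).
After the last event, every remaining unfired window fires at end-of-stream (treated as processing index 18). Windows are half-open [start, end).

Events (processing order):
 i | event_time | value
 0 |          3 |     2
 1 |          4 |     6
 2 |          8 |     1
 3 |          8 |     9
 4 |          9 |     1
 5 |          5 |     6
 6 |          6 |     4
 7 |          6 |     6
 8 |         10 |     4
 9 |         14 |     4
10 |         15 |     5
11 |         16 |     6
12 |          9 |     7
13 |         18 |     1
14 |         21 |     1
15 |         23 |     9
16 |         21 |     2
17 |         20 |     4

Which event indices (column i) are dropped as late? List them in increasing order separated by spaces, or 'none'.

12

i=0 t=3 v=2: → [3,7); WM=1
i=1 t=4 v=6: → [3,8); WM=2
i=2 t=8 v=1: → [8,12); WM=6
i=3 t=8 v=9: → [8,12); WM=6
i=4 t=9 v=1: → [8,13); WM=7
i=5 t=5 v=6: → [3,13); WM=7
i=6 t=6 v=4: → [3,13); WM=7
i=7 t=6 v=6: → [3,13); WM=7
i=8 t=10 v=4: → [3,14); WM=8
i=9 t=14 v=4: → [14,18); WM=12
i=10 t=15 v=5: → [14,19); WM=13
i=11 t=16 v=6: → [14,20); WM=14
i=12 t=9 v=7: DROP (t<14-4); WM=14
i=13 t=18 v=1: → [14,22); WM=16
i=14 t=21 v=1: → [14,25); WM=19
i=15 t=23 v=9: → [14,27); WM=21
i=16 t=21 v=2: → [14,27); WM=21
i=17 t=20 v=4: → [14,27); WM=21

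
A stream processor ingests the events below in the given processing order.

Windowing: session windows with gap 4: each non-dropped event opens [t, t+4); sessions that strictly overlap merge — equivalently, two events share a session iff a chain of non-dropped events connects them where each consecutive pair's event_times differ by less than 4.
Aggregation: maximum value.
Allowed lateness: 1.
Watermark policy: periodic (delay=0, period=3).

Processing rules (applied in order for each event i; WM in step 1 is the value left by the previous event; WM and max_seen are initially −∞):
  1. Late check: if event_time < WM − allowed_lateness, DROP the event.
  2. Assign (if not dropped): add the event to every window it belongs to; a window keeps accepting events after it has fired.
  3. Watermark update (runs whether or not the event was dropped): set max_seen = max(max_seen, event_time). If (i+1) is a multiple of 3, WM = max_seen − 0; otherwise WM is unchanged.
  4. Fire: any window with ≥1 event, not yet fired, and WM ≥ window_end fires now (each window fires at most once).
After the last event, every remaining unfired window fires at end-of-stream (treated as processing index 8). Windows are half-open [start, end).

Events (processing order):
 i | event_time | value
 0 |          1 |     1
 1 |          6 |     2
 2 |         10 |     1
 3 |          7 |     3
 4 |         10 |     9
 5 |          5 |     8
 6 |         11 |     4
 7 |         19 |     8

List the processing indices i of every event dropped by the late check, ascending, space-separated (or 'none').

3 5

i=0 t=1 v=1: → [1,5); WM=−∞
i=1 t=6 v=2: → [6,10); WM=−∞
i=2 t=10 v=1: → [10,14); WM=10
i=3 t=7 v=3: DROP (t<10-1); WM=10
i=4 t=10 v=9: → [10,14); WM=10
i=5 t=5 v=8: DROP (t<10-1); WM=10
i=6 t=11 v=4: → [10,15); WM=10
i=7 t=19 v=8: → [19,23); WM=10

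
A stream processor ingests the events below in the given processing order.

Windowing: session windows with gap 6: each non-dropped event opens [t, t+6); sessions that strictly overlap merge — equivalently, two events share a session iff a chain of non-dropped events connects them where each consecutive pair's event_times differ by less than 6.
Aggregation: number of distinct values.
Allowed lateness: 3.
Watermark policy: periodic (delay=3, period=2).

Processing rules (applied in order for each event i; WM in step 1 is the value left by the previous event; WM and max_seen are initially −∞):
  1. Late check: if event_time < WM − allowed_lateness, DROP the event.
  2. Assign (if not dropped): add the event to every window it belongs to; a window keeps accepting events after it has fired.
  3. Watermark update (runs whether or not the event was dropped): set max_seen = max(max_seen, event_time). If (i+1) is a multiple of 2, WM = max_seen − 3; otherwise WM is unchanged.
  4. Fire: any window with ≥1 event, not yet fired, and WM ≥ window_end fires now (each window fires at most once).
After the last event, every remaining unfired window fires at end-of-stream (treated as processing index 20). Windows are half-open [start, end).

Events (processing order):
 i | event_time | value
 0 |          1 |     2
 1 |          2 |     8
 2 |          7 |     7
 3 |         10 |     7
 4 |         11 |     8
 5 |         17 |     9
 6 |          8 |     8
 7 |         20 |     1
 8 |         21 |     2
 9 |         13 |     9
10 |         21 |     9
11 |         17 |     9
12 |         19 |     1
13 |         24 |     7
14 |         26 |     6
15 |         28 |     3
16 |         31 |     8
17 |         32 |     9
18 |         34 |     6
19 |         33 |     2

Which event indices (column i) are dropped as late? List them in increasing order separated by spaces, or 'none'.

6 9

i=0 t=1 v=2: → [1,7); WM=−∞
i=1 t=2 v=8: → [1,8); WM=-1
i=2 t=7 v=7: → [1,13); WM=-1
i=3 t=10 v=7: → [1,16); WM=7
i=4 t=11 v=8: → [1,17); WM=7
i=5 t=17 v=9: → [17,23); WM=14
i=6 t=8 v=8: DROP (t<14-3); WM=14
i=7 t=20 v=1: → [17,26); WM=17
i=8 t=21 v=2: → [17,27); WM=17
i=9 t=13 v=9: DROP (t<17-3); WM=18
i=10 t=21 v=9: → [17,27); WM=18
i=11 t=17 v=9: → [17,27); WM=18
i=12 t=19 v=1: → [17,27); WM=18
i=13 t=24 v=7: → [17,30); WM=21
i=14 t=26 v=6: → [17,32); WM=21
i=15 t=28 v=3: → [17,34); WM=25
i=16 t=31 v=8: → [17,37); WM=25
i=17 t=32 v=9: → [17,38); WM=29
i=18 t=34 v=6: → [17,40); WM=29
i=19 t=33 v=2: → [17,40); WM=31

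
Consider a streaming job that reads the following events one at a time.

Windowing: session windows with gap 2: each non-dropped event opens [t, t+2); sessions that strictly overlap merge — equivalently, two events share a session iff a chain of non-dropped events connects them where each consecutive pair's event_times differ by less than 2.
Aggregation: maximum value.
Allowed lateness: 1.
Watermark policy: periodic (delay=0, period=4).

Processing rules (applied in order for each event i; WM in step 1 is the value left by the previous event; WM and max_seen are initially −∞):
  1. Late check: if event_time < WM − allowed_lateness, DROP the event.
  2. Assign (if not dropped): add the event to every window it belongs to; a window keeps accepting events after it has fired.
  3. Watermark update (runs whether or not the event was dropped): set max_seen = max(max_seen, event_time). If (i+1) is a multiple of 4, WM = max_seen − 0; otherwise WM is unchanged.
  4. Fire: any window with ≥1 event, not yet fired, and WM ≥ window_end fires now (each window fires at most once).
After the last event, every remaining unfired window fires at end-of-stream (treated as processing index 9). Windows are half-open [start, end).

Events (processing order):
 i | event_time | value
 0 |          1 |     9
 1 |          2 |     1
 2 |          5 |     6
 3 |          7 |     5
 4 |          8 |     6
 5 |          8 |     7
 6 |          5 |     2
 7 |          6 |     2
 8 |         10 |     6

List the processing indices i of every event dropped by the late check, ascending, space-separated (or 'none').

i=0 t=1 v=9: → [1,3); WM=−∞
i=1 t=2 v=1: → [1,4); WM=−∞
i=2 t=5 v=6: → [5,7); WM=−∞
i=3 t=7 v=5: → [7,9); WM=7
i=4 t=8 v=6: → [7,10); WM=7
i=5 t=8 v=7: → [7,10); WM=7
i=6 t=5 v=2: DROP (t<7-1); WM=7
i=7 t=6 v=2: → [5,10); WM=8
i=8 t=10 v=6: → [10,12); WM=8

6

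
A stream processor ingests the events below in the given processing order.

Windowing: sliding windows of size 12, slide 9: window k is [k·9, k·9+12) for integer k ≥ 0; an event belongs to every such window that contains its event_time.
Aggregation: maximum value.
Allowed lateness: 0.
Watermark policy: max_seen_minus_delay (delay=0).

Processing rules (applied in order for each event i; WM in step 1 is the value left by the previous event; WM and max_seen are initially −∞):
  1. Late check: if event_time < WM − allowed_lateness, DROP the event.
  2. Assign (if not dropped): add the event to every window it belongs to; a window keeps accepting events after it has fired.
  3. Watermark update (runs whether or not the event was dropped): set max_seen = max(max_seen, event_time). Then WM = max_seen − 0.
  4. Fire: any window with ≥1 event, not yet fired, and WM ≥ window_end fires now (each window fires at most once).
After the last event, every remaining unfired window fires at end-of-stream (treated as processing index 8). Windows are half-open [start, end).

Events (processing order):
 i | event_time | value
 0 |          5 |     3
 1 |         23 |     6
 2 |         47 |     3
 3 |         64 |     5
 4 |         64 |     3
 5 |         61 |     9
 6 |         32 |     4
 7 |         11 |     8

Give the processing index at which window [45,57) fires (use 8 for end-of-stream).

i=0 t=5 v=3: → [0,12); WM=5
i=1 t=23 v=6: → [18,30); WM=23; [0,12) fires=3
i=2 t=47 v=3: → [45,57),[36,48); WM=47; [18,30) fires=6
i=3 t=64 v=5: → [63,75),[54,66); WM=64; [36,48) fires=3 [45,57) fires=3
i=4 t=64 v=3: → [63,75),[54,66); WM=64
i=5 t=61 v=9: DROP (t<64-0); WM=64
i=6 t=32 v=4: DROP (t<64-0); WM=64
i=7 t=11 v=8: DROP (t<64-0); WM=64

3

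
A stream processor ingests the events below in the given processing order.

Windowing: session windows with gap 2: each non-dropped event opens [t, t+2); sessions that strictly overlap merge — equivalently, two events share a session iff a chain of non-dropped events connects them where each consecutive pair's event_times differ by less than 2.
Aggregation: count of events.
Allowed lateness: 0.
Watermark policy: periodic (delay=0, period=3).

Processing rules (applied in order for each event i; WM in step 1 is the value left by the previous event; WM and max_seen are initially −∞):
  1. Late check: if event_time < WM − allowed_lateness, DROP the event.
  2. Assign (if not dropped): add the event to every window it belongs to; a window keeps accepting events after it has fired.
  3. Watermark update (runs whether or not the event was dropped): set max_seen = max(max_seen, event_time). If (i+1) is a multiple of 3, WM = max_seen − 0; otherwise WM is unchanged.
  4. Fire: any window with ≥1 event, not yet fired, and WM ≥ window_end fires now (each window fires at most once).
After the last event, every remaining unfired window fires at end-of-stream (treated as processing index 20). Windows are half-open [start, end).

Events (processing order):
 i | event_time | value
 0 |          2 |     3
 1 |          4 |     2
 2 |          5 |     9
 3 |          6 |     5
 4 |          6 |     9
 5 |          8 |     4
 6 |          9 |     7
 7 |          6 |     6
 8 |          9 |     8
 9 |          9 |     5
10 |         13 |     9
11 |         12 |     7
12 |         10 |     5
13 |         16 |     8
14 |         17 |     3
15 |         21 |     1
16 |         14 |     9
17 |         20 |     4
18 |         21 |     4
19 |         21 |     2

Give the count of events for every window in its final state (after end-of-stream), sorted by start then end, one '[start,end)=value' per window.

[2,4)=1 [4,8)=4 [8,11)=4 [12,15)=2 [16,19)=2 [20,23)=4

i=0 t=2 v=3: → [2,4); WM=−∞
i=1 t=4 v=2: → [4,6); WM=−∞
i=2 t=5 v=9: → [4,7); WM=5
i=3 t=6 v=5: → [4,8); WM=5
i=4 t=6 v=9: → [4,8); WM=5
i=5 t=8 v=4: → [8,10); WM=8
i=6 t=9 v=7: → [8,11); WM=8
i=7 t=6 v=6: DROP (t<8-0); WM=8
i=8 t=9 v=8: → [8,11); WM=9
i=9 t=9 v=5: → [8,11); WM=9
i=10 t=13 v=9: → [13,15); WM=9
i=11 t=12 v=7: → [12,15); WM=13
i=12 t=10 v=5: DROP (t<13-0); WM=13
i=13 t=16 v=8: → [16,18); WM=13
i=14 t=17 v=3: → [16,19); WM=17
i=15 t=21 v=1: → [21,23); WM=17
i=16 t=14 v=9: DROP (t<17-0); WM=17
i=17 t=20 v=4: → [20,23); WM=21
i=18 t=21 v=4: → [20,23); WM=21
i=19 t=21 v=2: → [20,23); WM=21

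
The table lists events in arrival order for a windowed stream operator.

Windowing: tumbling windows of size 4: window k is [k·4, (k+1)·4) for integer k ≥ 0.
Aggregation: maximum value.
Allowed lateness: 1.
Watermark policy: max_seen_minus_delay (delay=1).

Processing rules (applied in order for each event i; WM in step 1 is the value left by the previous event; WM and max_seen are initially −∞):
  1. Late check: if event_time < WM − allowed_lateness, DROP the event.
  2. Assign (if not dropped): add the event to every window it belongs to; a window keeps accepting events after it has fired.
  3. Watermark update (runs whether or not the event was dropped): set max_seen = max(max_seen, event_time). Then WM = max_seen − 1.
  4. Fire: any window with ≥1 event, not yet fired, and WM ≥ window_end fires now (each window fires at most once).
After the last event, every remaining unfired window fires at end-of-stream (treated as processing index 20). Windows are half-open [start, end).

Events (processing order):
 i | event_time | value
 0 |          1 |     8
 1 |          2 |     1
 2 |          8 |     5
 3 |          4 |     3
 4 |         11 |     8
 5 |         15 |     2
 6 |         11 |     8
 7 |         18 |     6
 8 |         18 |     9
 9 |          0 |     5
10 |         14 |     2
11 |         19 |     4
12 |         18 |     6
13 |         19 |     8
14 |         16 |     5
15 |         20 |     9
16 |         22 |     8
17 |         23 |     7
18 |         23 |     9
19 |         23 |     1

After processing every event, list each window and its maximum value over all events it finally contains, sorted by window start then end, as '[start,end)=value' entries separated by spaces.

i=0 t=1 v=8: → [0,4); WM=0
i=1 t=2 v=1: → [0,4); WM=1
i=2 t=8 v=5: → [8,12); WM=7; [0,4) fires=8
i=3 t=4 v=3: DROP (t<7-1); WM=7
i=4 t=11 v=8: → [8,12); WM=10
i=5 t=15 v=2: → [12,16); WM=14; [8,12) fires=8
i=6 t=11 v=8: DROP (t<14-1); WM=14
i=7 t=18 v=6: → [16,20); WM=17; [12,16) fires=2
i=8 t=18 v=9: → [16,20); WM=17
i=9 t=0 v=5: DROP (t<17-1); WM=17
i=10 t=14 v=2: DROP (t<17-1); WM=17
i=11 t=19 v=4: → [16,20); WM=18
i=12 t=18 v=6: → [16,20); WM=18
i=13 t=19 v=8: → [16,20); WM=18
i=14 t=16 v=5: DROP (t<18-1); WM=18
i=15 t=20 v=9: → [20,24); WM=19
i=16 t=22 v=8: → [20,24); WM=21; [16,20) fires=9
i=17 t=23 v=7: → [20,24); WM=22
i=18 t=23 v=9: → [20,24); WM=22
i=19 t=23 v=1: → [20,24); WM=22

[0,4)=8 [8,12)=8 [12,16)=2 [16,20)=9 [20,24)=9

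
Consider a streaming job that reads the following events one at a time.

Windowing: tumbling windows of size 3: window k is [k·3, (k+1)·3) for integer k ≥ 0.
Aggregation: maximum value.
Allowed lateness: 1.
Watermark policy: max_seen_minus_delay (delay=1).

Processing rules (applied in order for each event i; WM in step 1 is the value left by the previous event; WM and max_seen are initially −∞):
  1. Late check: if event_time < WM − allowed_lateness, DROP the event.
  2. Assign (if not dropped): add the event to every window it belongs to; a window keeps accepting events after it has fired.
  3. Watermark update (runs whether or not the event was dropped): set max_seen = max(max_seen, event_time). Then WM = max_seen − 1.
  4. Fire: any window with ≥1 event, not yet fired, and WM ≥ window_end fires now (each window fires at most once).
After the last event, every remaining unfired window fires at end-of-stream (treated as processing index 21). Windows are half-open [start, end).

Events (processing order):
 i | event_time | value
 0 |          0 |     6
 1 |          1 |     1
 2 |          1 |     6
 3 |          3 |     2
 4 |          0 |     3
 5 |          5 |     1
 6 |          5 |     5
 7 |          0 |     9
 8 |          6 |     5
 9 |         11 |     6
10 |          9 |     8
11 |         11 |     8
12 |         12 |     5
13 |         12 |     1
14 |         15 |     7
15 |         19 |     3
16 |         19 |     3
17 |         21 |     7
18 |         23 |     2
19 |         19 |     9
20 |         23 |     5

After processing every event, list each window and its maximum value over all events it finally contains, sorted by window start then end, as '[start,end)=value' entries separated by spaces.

i=0 t=0 v=6: → [0,3); WM=-1
i=1 t=1 v=1: → [0,3); WM=0
i=2 t=1 v=6: → [0,3); WM=0
i=3 t=3 v=2: → [3,6); WM=2
i=4 t=0 v=3: DROP (t<2-1); WM=2
i=5 t=5 v=1: → [3,6); WM=4; [0,3) fires=6
i=6 t=5 v=5: → [3,6); WM=4
i=7 t=0 v=9: DROP (t<4-1); WM=4
i=8 t=6 v=5: → [6,9); WM=5
i=9 t=11 v=6: → [9,12); WM=10; [3,6) fires=5 [6,9) fires=5
i=10 t=9 v=8: → [9,12); WM=10
i=11 t=11 v=8: → [9,12); WM=10
i=12 t=12 v=5: → [12,15); WM=11
i=13 t=12 v=1: → [12,15); WM=11
i=14 t=15 v=7: → [15,18); WM=14; [9,12) fires=8
i=15 t=19 v=3: → [18,21); WM=18; [12,15) fires=5 [15,18) fires=7
i=16 t=19 v=3: → [18,21); WM=18
i=17 t=21 v=7: → [21,24); WM=20
i=18 t=23 v=2: → [21,24); WM=22; [18,21) fires=3
i=19 t=19 v=9: DROP (t<22-1); WM=22
i=20 t=23 v=5: → [21,24); WM=22

[0,3)=6 [3,6)=5 [6,9)=5 [9,12)=8 [12,15)=5 [15,18)=7 [18,21)=3 [21,24)=7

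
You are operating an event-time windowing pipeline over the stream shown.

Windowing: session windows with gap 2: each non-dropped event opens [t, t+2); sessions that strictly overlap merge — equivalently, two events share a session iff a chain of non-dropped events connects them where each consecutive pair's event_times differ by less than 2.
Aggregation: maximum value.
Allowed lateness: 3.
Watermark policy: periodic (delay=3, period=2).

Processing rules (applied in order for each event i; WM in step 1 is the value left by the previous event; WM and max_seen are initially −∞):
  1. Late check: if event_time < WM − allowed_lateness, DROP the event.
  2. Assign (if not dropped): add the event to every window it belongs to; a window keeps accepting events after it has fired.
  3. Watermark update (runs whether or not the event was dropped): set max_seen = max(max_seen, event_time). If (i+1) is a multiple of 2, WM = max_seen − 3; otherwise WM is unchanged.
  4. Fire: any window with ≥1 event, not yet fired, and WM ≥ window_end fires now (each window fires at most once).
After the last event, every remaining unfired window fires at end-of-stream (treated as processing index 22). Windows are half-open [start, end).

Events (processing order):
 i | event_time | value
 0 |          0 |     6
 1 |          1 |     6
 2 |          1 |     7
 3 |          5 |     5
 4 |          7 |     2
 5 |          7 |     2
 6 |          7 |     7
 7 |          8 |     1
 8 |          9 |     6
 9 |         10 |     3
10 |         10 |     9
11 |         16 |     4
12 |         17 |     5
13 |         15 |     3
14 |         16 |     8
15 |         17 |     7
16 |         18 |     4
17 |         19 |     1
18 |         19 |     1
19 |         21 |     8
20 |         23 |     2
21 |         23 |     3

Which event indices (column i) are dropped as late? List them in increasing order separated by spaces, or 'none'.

i=0 t=0 v=6: → [0,2); WM=−∞
i=1 t=1 v=6: → [0,3); WM=-2
i=2 t=1 v=7: → [0,3); WM=-2
i=3 t=5 v=5: → [5,7); WM=2
i=4 t=7 v=2: → [7,9); WM=2
i=5 t=7 v=2: → [7,9); WM=4
i=6 t=7 v=7: → [7,9); WM=4
i=7 t=8 v=1: → [7,10); WM=5
i=8 t=9 v=6: → [7,11); WM=5
i=9 t=10 v=3: → [7,12); WM=7
i=10 t=10 v=9: → [7,12); WM=7
i=11 t=16 v=4: → [16,18); WM=13
i=12 t=17 v=5: → [16,19); WM=13
i=13 t=15 v=3: → [15,19); WM=14
i=14 t=16 v=8: → [15,19); WM=14
i=15 t=17 v=7: → [15,19); WM=14
i=16 t=18 v=4: → [15,20); WM=14
i=17 t=19 v=1: → [15,21); WM=16
i=18 t=19 v=1: → [15,21); WM=16
i=19 t=21 v=8: → [21,23); WM=18
i=20 t=23 v=2: → [23,25); WM=18
i=21 t=23 v=3: → [23,25); WM=20

none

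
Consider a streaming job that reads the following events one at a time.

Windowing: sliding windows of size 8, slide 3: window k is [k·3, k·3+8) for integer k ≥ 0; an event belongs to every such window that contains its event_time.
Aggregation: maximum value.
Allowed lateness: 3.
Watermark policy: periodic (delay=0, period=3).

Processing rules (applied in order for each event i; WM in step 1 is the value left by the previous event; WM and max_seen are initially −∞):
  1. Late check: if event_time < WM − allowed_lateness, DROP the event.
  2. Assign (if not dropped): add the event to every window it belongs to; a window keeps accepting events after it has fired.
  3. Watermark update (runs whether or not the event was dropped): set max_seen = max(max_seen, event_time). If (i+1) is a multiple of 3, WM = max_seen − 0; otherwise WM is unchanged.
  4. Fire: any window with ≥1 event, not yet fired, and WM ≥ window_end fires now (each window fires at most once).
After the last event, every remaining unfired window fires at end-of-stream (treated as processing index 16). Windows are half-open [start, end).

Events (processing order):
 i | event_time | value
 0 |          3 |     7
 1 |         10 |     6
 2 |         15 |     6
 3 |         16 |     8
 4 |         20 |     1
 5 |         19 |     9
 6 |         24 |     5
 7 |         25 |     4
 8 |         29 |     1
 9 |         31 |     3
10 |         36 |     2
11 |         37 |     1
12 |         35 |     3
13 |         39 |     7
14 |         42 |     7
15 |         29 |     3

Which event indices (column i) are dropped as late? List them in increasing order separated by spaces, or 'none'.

15

i=0 t=3 v=7: → [3,11),[0,8); WM=−∞
i=1 t=10 v=6: → [9,17),[6,14),[3,11); WM=−∞
i=2 t=15 v=6: → [15,23),[12,20),[9,17); WM=15; [0,8) fires=7 [3,11) fires=7 [6,14) fires=6
i=3 t=16 v=8: → [15,23),[12,20),[9,17); WM=15
i=4 t=20 v=1: → [18,26),[15,23); WM=15
i=5 t=19 v=9: → [18,26),[15,23),[12,20); WM=20; [9,17) fires=8 [12,20) fires=9
i=6 t=24 v=5: → [24,32),[21,29),[18,26); WM=20
i=7 t=25 v=4: → [24,32),[21,29),[18,26); WM=20
i=8 t=29 v=1: → [27,35),[24,32); WM=29; [15,23) fires=9 [18,26) fires=9 [21,29) fires=5
i=9 t=31 v=3: → [30,38),[27,35),[24,32); WM=29
i=10 t=36 v=2: → [36,44),[33,41),[30,38); WM=29
i=11 t=37 v=1: → [36,44),[33,41),[30,38); WM=37; [24,32) fires=5 [27,35) fires=3
i=12 t=35 v=3: → [33,41),[30,38); WM=37
i=13 t=39 v=7: → [39,47),[36,44),[33,41); WM=37
i=14 t=42 v=7: → [42,50),[39,47),[36,44); WM=42; [30,38) fires=3 [33,41) fires=7
i=15 t=29 v=3: DROP (t<42-3); WM=42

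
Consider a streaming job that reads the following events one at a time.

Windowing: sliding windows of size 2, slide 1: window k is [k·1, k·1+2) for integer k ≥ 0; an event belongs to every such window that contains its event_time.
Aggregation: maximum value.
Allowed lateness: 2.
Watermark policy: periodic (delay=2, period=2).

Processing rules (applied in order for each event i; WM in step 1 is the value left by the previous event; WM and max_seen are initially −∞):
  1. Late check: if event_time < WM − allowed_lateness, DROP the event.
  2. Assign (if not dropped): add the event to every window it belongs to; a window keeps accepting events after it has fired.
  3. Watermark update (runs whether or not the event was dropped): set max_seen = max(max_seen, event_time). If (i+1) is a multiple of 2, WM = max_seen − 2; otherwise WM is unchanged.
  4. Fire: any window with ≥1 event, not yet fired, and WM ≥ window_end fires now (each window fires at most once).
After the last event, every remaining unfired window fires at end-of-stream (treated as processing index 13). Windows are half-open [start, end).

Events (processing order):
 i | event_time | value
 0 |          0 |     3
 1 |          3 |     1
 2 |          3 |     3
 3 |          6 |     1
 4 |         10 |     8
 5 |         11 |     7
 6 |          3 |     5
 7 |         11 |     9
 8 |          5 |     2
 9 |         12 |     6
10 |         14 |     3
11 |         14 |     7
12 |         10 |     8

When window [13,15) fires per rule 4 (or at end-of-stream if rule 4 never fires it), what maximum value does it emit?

7

i=0 t=0 v=3: → [0,2); WM=−∞
i=1 t=3 v=1: → [3,5),[2,4); WM=1
i=2 t=3 v=3: → [3,5),[2,4); WM=1
i=3 t=6 v=1: → [6,8),[5,7); WM=4; [0,2) fires=3 [2,4) fires=3
i=4 t=10 v=8: → [10,12),[9,11); WM=4
i=5 t=11 v=7: → [11,13),[10,12); WM=9; [3,5) fires=3 [5,7) fires=1 [6,8) fires=1
i=6 t=3 v=5: DROP (t<9-2); WM=9
i=7 t=11 v=9: → [11,13),[10,12); WM=9
i=8 t=5 v=2: DROP (t<9-2); WM=9
i=9 t=12 v=6: → [12,14),[11,13); WM=10
i=10 t=14 v=3: → [14,16),[13,15); WM=10
i=11 t=14 v=7: → [14,16),[13,15); WM=12; [9,11) fires=8 [10,12) fires=9
i=12 t=10 v=8: → [10,12),[9,11); WM=12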